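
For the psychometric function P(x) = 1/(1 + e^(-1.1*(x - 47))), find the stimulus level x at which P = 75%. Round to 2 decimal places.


At P = 0.75: 0.75 = 1/(1 + e^(-k*(x-x0)))
Solving: e^(-k*(x-x0)) = 1/3
x = x0 + ln(3)/k
ln(3) = 1.0986
x = 47 + 1.0986/1.1
= 47 + 0.9987
= 48.00


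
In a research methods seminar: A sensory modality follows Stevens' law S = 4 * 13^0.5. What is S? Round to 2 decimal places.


S = 4 * 13^0.5
13^0.5 = 3.6056
S = 4 * 3.6056
= 14.42


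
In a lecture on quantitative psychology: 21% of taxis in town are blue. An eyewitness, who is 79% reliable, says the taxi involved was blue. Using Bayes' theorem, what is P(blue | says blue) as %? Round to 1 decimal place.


P(blue | says blue) = P(says blue | blue)*P(blue) / [P(says blue | blue)*P(blue) + P(says blue | not blue)*P(not blue)]
Numerator = 0.79 * 0.21 = 0.1659
False identification = 0.21 * 0.79 = 0.1659
P = 0.1659 / (0.1659 + 0.1659)
= 0.1659 / 0.3318
As percentage = 50.0


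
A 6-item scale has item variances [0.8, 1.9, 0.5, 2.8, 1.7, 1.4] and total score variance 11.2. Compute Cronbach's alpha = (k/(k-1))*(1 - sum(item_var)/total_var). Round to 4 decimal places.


alpha = (k/(k-1)) * (1 - sum(s_i^2)/s_total^2)
sum(item variances) = 9.1
k/(k-1) = 6/5 = 1.2
1 - 9.1/11.2 = 1 - 0.8125 = 0.1875
alpha = 1.2 * 0.1875
= 0.2250


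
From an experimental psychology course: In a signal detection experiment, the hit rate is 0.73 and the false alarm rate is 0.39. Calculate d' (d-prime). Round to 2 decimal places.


d' = z(HR) - z(FAR)
z(0.73) = 0.6128
z(0.39) = -0.2793
d' = 0.6128 - -0.2793
= 0.89


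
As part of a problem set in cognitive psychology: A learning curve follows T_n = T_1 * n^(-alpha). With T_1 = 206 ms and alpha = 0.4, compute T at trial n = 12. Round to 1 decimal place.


T_n = 206 * 12^(-0.4)
12^(-0.4) = 0.370107
T_n = 206 * 0.370107
= 76.2 ms


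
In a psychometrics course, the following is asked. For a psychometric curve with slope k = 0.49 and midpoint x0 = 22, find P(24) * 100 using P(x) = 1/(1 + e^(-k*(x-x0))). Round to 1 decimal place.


P(x) = 1/(1 + e^(-0.49*(24 - 22)))
Exponent = -0.49 * 2 = -0.98
e^(-0.98) = 0.375311
P = 1/(1 + 0.375311) = 0.727108
Percentage = 72.7


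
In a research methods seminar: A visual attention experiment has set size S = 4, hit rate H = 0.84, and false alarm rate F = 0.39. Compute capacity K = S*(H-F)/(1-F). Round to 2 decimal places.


K = S * (H - F) / (1 - F)
H - F = 0.45
1 - F = 0.61
K = 4 * 0.45 / 0.61
= 2.95


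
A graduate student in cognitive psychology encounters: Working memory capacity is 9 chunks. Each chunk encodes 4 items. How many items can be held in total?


Total items = chunks * items_per_chunk
= 9 * 4
= 36


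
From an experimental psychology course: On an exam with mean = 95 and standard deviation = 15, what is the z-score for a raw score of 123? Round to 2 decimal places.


z = (X - mu) / sigma
= (123 - 95) / 15
= 28 / 15
= 1.87


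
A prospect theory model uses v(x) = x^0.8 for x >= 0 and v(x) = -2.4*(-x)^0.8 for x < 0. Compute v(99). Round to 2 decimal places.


Since x = 99 >= 0, use v(x) = x^0.8
99^0.8 = 39.4919
v(99) = 39.49


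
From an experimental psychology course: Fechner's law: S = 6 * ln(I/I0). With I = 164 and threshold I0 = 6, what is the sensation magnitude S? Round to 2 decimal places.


S = 6 * ln(164/6)
I/I0 = 27.333333
ln(27.333333) = 3.3081
S = 6 * 3.3081
= 19.85


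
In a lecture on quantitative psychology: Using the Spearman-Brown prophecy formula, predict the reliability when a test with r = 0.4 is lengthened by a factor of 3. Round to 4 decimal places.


r_new = n*r / (1 + (n-1)*r)
Numerator = 3 * 0.4 = 1.2
Denominator = 1 + 2 * 0.4 = 1.8
r_new = 1.2 / 1.8
= 0.6667


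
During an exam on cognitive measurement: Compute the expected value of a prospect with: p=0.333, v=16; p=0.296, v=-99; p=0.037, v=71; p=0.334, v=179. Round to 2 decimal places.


EU = sum(p_i * v_i)
0.333 * 16 = 5.328
0.296 * -99 = -29.304
0.037 * 71 = 2.627
0.334 * 179 = 59.786
EU = 5.328 + -29.304 + 2.627 + 59.786
= 38.44


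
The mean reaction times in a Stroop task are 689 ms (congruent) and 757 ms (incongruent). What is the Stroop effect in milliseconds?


Stroop effect = RT(incongruent) - RT(congruent)
= 757 - 689
= 68 ms


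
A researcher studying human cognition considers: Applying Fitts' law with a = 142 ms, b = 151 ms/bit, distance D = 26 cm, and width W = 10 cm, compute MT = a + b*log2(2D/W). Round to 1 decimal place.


MT = 142 + 151 * log2(2*26/10)
2D/W = 5.2
log2(5.2) = 2.3785
MT = 142 + 151 * 2.3785
= 501.2 ms


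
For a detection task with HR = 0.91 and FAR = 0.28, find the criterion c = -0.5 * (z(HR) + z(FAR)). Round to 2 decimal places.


c = -0.5 * (z(HR) + z(FAR))
z(0.91) = 1.3408
z(0.28) = -0.5828
c = -0.5 * (1.3408 + -0.5828)
= -0.5 * 0.758
= -0.38


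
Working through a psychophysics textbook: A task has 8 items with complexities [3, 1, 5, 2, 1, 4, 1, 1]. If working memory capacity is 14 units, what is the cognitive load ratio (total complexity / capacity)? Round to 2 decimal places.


Total complexity = 3 + 1 + 5 + 2 + 1 + 4 + 1 + 1 = 18
Load = total / capacity = 18 / 14
= 1.29


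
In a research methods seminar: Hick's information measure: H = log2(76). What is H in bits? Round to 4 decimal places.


H = log2(n)
H = log2(76)
= 6.2479


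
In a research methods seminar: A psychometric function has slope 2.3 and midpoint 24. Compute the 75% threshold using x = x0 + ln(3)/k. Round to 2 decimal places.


At P = 0.75: 0.75 = 1/(1 + e^(-k*(x-x0)))
Solving: e^(-k*(x-x0)) = 1/3
x = x0 + ln(3)/k
ln(3) = 1.0986
x = 24 + 1.0986/2.3
= 24 + 0.4777
= 24.48


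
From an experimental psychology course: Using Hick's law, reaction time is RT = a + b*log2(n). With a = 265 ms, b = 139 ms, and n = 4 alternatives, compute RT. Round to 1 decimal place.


RT = 265 + 139 * log2(4)
log2(4) = 2.0
RT = 265 + 139 * 2.0
= 265 + 278.0
= 543.0 ms


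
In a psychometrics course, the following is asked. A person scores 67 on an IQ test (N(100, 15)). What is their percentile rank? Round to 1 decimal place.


z = (IQ - mean) / SD
z = (67 - 100) / 15 = -2.2
Percentile = Phi(-2.2) * 100
Phi(-2.2) = 0.013903
= 1.4


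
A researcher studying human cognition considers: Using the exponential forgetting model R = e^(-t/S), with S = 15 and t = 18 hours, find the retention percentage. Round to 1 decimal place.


R = e^(-t/S)
-t/S = -18/15 = -1.2
R = e^(-1.2) = 0.301194
Percentage = 0.301194 * 100
= 30.1


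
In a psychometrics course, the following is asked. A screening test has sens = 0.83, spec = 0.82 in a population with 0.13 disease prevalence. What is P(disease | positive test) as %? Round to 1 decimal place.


PPV = (sens * prev) / (sens * prev + (1-spec) * (1-prev))
Numerator = 0.83 * 0.13 = 0.1079
P(positive and no disease) = (1 - spec) * (1 - prev) = (1 - 0.82) * (1 - 0.13) = 0.1566
Denominator = 0.1079 + 0.1566 = 0.2645
PPV = 0.1079 / 0.2645 = 0.40794
As percentage = 40.8


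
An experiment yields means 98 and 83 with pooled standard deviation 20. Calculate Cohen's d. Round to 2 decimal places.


Cohen's d = (M1 - M2) / S_pooled
= (98 - 83) / 20
= 15 / 20
= 0.75


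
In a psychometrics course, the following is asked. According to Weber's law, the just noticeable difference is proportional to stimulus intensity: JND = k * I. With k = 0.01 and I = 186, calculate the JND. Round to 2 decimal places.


JND = k * I
JND = 0.01 * 186
= 1.86


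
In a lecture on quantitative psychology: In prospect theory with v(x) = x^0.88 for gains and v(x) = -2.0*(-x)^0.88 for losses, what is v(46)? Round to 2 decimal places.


Since x = 46 >= 0, use v(x) = x^0.88
46^0.88 = 29.0554
v(46) = 29.06


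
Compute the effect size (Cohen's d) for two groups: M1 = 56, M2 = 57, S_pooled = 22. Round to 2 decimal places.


Cohen's d = (M1 - M2) / S_pooled
= (56 - 57) / 22
= -1 / 22
= -0.05


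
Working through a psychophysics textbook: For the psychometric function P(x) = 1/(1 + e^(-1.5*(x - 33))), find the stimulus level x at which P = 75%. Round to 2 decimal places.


At P = 0.75: 0.75 = 1/(1 + e^(-k*(x-x0)))
Solving: e^(-k*(x-x0)) = 1/3
x = x0 + ln(3)/k
ln(3) = 1.0986
x = 33 + 1.0986/1.5
= 33 + 0.7324
= 33.73


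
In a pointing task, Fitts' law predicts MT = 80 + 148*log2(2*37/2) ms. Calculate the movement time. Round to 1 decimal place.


MT = 80 + 148 * log2(2*37/2)
2D/W = 37.0
log2(37.0) = 5.2095
MT = 80 + 148 * 5.2095
= 851.0 ms


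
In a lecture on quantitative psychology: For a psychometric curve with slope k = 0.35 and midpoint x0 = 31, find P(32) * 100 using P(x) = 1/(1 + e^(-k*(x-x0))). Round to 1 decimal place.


P(x) = 1/(1 + e^(-0.35*(32 - 31)))
Exponent = -0.35 * 1 = -0.35
e^(-0.35) = 0.704688
P = 1/(1 + 0.704688) = 0.586618
Percentage = 58.7


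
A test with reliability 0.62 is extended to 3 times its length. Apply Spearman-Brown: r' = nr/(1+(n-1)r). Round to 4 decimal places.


r_new = n*r / (1 + (n-1)*r)
Numerator = 3 * 0.62 = 1.86
Denominator = 1 + 2 * 0.62 = 2.24
r_new = 1.86 / 2.24
= 0.8304


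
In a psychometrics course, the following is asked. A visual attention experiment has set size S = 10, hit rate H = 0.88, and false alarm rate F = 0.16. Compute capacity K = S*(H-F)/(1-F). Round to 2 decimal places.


K = S * (H - F) / (1 - F)
H - F = 0.72
1 - F = 0.84
K = 10 * 0.72 / 0.84
= 8.57


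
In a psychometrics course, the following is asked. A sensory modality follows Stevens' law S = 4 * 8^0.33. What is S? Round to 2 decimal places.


S = 4 * 8^0.33
8^0.33 = 1.9862
S = 4 * 1.9862
= 7.94


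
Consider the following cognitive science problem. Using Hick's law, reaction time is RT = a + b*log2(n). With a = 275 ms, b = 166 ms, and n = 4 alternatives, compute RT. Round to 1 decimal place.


RT = 275 + 166 * log2(4)
log2(4) = 2.0
RT = 275 + 166 * 2.0
= 275 + 332.0
= 607.0 ms


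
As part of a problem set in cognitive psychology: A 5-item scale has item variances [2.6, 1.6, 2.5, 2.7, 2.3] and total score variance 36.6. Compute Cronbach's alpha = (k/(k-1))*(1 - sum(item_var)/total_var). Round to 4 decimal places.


alpha = (k/(k-1)) * (1 - sum(s_i^2)/s_total^2)
sum(item variances) = 11.7
k/(k-1) = 5/4 = 1.25
1 - 11.7/36.6 = 1 - 0.319672 = 0.680328
alpha = 1.25 * 0.680328
= 0.8504


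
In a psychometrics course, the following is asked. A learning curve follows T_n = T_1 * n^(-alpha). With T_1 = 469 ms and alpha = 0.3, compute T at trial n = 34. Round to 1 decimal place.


T_n = 469 * 34^(-0.3)
34^(-0.3) = 0.347181
T_n = 469 * 0.347181
= 162.8 ms


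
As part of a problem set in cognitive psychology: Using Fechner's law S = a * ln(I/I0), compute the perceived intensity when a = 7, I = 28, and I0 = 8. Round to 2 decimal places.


S = 7 * ln(28/8)
I/I0 = 3.5
ln(3.5) = 1.2528
S = 7 * 1.2528
= 8.77


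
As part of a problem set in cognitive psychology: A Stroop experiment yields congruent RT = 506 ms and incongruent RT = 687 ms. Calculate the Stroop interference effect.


Stroop effect = RT(incongruent) - RT(congruent)
= 687 - 506
= 181 ms


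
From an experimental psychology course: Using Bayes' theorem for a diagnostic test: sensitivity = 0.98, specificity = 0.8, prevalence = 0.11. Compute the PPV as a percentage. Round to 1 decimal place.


PPV = (sens * prev) / (sens * prev + (1-spec) * (1-prev))
Numerator = 0.98 * 0.11 = 0.1078
P(positive and no disease) = (1 - spec) * (1 - prev) = (1 - 0.8) * (1 - 0.11) = 0.178
Denominator = 0.1078 + 0.178 = 0.2858
PPV = 0.1078 / 0.2858 = 0.377187
As percentage = 37.7


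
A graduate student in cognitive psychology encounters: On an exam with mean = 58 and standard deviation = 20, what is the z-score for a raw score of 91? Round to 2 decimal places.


z = (X - mu) / sigma
= (91 - 58) / 20
= 33 / 20
= 1.65


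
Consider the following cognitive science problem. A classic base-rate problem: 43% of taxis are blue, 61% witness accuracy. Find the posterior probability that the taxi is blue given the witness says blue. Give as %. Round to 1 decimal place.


P(blue | says blue) = P(says blue | blue)*P(blue) / [P(says blue | blue)*P(blue) + P(says blue | not blue)*P(not blue)]
Numerator = 0.61 * 0.43 = 0.2623
False identification = 0.39 * 0.57 = 0.2223
P = 0.2623 / (0.2623 + 0.2223)
= 0.2623 / 0.4846
As percentage = 54.1


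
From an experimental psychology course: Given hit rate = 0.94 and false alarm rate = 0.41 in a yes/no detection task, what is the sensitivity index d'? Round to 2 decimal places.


d' = z(HR) - z(FAR)
z(0.94) = 1.5548
z(0.41) = -0.2275
d' = 1.5548 - -0.2275
= 1.78


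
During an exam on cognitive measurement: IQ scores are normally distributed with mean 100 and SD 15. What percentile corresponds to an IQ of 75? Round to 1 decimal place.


z = (IQ - mean) / SD
z = (75 - 100) / 15 = -1.6667
Percentile = Phi(-1.6667) * 100
Phi(-1.6667) = 0.047787
= 4.8


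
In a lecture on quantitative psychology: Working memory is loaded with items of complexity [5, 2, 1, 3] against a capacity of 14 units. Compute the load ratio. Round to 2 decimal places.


Total complexity = 5 + 2 + 1 + 3 = 11
Load = total / capacity = 11 / 14
= 0.79


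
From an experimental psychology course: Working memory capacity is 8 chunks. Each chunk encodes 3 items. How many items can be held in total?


Total items = chunks * items_per_chunk
= 8 * 3
= 24


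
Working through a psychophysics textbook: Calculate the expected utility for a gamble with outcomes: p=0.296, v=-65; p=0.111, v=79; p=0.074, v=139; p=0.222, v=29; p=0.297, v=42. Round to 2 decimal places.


EU = sum(p_i * v_i)
0.296 * -65 = -19.24
0.111 * 79 = 8.769
0.074 * 139 = 10.286
0.222 * 29 = 6.438
0.297 * 42 = 12.474
EU = -19.24 + 8.769 + 10.286 + 6.438 + 12.474
= 18.73


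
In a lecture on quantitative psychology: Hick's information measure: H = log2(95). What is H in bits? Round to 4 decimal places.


H = log2(n)
H = log2(95)
= 6.5699


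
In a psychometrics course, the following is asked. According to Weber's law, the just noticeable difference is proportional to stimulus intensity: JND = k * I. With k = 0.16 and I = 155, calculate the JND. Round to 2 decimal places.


JND = k * I
JND = 0.16 * 155
= 24.80


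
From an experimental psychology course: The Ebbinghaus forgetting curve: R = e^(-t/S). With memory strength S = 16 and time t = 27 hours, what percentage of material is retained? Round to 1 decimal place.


R = e^(-t/S)
-t/S = -27/16 = -1.6875
R = e^(-1.6875) = 0.184981
Percentage = 0.184981 * 100
= 18.5


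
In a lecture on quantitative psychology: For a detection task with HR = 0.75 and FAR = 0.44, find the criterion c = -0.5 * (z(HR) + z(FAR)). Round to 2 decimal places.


c = -0.5 * (z(HR) + z(FAR))
z(0.75) = 0.6745
z(0.44) = -0.151
c = -0.5 * (0.6745 + -0.151)
= -0.5 * 0.5235
= -0.26


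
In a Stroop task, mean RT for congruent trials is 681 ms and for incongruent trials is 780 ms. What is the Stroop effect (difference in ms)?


Stroop effect = RT(incongruent) - RT(congruent)
= 780 - 681
= 99 ms


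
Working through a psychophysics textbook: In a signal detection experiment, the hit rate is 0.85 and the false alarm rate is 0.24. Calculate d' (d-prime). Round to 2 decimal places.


d' = z(HR) - z(FAR)
z(0.85) = 1.0364
z(0.24) = -0.7063
d' = 1.0364 - -0.7063
= 1.74


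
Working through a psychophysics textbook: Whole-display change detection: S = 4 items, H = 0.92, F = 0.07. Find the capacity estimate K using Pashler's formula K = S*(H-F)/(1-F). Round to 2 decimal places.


K = S * (H - F) / (1 - F)
H - F = 0.85
1 - F = 0.93
K = 4 * 0.85 / 0.93
= 3.66


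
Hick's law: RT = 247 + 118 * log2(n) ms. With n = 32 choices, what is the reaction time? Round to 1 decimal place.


RT = 247 + 118 * log2(32)
log2(32) = 5.0
RT = 247 + 118 * 5.0
= 247 + 590.0
= 837.0 ms


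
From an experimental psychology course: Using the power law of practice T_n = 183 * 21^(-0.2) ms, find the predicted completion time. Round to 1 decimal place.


T_n = 183 * 21^(-0.2)
21^(-0.2) = 0.543946
T_n = 183 * 0.543946
= 99.5 ms


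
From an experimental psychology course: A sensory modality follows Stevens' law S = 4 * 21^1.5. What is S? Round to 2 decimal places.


S = 4 * 21^1.5
21^1.5 = 96.2341
S = 4 * 96.2341
= 384.94


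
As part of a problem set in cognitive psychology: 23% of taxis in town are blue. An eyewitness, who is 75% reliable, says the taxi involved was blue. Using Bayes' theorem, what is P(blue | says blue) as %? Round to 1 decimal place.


P(blue | says blue) = P(says blue | blue)*P(blue) / [P(says blue | blue)*P(blue) + P(says blue | not blue)*P(not blue)]
Numerator = 0.75 * 0.23 = 0.1725
False identification = 0.25 * 0.77 = 0.1925
P = 0.1725 / (0.1725 + 0.1925)
= 0.1725 / 0.365
As percentage = 47.3


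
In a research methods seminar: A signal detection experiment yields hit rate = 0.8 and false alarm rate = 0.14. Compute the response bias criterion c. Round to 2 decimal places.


c = -0.5 * (z(HR) + z(FAR))
z(0.8) = 0.8416
z(0.14) = -1.0803
c = -0.5 * (0.8416 + -1.0803)
= -0.5 * -0.2387
= 0.12


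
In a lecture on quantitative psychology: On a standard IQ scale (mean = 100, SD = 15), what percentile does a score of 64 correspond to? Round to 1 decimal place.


z = (IQ - mean) / SD
z = (64 - 100) / 15 = -2.4
Percentile = Phi(-2.4) * 100
Phi(-2.4) = 0.008198
= 0.8


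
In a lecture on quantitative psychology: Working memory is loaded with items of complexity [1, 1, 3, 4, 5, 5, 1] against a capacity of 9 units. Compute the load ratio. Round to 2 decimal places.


Total complexity = 1 + 1 + 3 + 4 + 5 + 5 + 1 = 20
Load = total / capacity = 20 / 9
= 2.22


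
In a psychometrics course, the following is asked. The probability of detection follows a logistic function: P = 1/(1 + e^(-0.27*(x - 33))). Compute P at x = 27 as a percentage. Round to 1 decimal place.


P(x) = 1/(1 + e^(-0.27*(27 - 33)))
Exponent = -0.27 * -6 = 1.62
e^(1.62) = 5.05309
P = 1/(1 + 5.05309) = 0.165205
Percentage = 16.5


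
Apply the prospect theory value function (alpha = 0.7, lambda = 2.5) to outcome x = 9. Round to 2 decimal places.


Since x = 9 >= 0, use v(x) = x^0.7
9^0.7 = 4.6555
v(9) = 4.66


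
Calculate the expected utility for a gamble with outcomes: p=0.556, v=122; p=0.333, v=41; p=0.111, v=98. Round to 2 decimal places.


EU = sum(p_i * v_i)
0.556 * 122 = 67.832
0.333 * 41 = 13.653
0.111 * 98 = 10.878
EU = 67.832 + 13.653 + 10.878
= 92.36


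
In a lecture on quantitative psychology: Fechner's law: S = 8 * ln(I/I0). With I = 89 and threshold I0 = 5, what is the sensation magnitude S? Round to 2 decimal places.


S = 8 * ln(89/5)
I/I0 = 17.8
ln(17.8) = 2.8792
S = 8 * 2.8792
= 23.03


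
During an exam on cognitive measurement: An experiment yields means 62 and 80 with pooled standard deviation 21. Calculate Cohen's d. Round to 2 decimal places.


Cohen's d = (M1 - M2) / S_pooled
= (62 - 80) / 21
= -18 / 21
= -0.86


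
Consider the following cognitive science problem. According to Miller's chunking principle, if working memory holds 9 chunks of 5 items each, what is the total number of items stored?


Total items = chunks * items_per_chunk
= 9 * 5
= 45


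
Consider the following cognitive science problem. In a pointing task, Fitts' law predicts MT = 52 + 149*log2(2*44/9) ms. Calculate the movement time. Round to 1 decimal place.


MT = 52 + 149 * log2(2*44/9)
2D/W = 9.777778
log2(9.777778) = 3.2895
MT = 52 + 149 * 3.2895
= 542.1 ms


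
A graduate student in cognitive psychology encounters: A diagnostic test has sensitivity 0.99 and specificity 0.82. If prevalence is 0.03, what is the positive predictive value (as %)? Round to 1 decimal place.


PPV = (sens * prev) / (sens * prev + (1-spec) * (1-prev))
Numerator = 0.99 * 0.03 = 0.0297
P(positive and no disease) = (1 - spec) * (1 - prev) = (1 - 0.82) * (1 - 0.03) = 0.1746
Denominator = 0.0297 + 0.1746 = 0.2043
PPV = 0.0297 / 0.2043 = 0.145374
As percentage = 14.5


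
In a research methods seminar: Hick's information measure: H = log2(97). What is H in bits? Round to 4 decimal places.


H = log2(n)
H = log2(97)
= 6.5999


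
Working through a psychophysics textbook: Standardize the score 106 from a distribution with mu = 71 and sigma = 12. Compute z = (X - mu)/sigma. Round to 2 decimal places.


z = (X - mu) / sigma
= (106 - 71) / 12
= 35 / 12
= 2.92


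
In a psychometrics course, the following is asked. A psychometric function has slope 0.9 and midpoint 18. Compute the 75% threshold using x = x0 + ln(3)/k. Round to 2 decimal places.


At P = 0.75: 0.75 = 1/(1 + e^(-k*(x-x0)))
Solving: e^(-k*(x-x0)) = 1/3
x = x0 + ln(3)/k
ln(3) = 1.0986
x = 18 + 1.0986/0.9
= 18 + 1.2207
= 19.22


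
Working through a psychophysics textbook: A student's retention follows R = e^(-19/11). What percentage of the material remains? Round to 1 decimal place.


R = e^(-t/S)
-t/S = -19/11 = -1.727273
R = e^(-1.727273) = 0.177769
Percentage = 0.177769 * 100
= 17.8


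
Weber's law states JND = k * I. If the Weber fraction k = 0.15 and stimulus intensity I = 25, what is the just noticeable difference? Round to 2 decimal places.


JND = k * I
JND = 0.15 * 25
= 3.75


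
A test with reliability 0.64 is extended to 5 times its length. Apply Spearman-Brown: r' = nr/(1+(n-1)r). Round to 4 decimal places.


r_new = n*r / (1 + (n-1)*r)
Numerator = 5 * 0.64 = 3.2
Denominator = 1 + 4 * 0.64 = 3.56
r_new = 3.2 / 3.56
= 0.8989


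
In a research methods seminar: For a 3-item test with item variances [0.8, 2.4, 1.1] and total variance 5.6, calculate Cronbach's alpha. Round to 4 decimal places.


alpha = (k/(k-1)) * (1 - sum(s_i^2)/s_total^2)
sum(item variances) = 4.3
k/(k-1) = 3/2 = 1.5
1 - 4.3/5.6 = 1 - 0.767857 = 0.232143
alpha = 1.5 * 0.232143
= 0.3482


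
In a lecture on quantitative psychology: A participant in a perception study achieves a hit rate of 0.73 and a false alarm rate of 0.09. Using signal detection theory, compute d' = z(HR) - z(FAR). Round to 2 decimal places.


d' = z(HR) - z(FAR)
z(0.73) = 0.6128
z(0.09) = -1.3408
d' = 0.6128 - -1.3408
= 1.95


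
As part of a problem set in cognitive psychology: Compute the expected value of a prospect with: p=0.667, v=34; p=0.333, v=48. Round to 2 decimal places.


EU = sum(p_i * v_i)
0.667 * 34 = 22.678
0.333 * 48 = 15.984
EU = 22.678 + 15.984
= 38.66


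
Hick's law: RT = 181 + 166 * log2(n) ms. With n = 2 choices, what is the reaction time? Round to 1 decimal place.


RT = 181 + 166 * log2(2)
log2(2) = 1.0
RT = 181 + 166 * 1.0
= 181 + 166.0
= 347.0 ms


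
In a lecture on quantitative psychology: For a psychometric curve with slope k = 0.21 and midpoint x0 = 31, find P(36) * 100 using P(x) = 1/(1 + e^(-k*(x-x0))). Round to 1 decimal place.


P(x) = 1/(1 + e^(-0.21*(36 - 31)))
Exponent = -0.21 * 5 = -1.05
e^(-1.05) = 0.349938
P = 1/(1 + 0.349938) = 0.740775
Percentage = 74.1


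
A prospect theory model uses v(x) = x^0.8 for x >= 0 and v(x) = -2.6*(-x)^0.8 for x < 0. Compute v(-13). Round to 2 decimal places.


Since x = -13 < 0, use v(x) = -lambda*(-x)^alpha
(-x) = 13
13^0.8 = 7.7831
v(-13) = -2.6 * 7.7831
= -20.24


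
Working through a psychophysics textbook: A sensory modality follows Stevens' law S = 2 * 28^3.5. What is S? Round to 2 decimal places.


S = 2 * 28^3.5
28^3.5 = 116159.0656
S = 2 * 116159.0656
= 232318.13


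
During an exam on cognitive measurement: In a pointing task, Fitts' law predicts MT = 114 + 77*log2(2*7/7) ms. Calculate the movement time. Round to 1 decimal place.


MT = 114 + 77 * log2(2*7/7)
2D/W = 2.0
log2(2.0) = 1.0
MT = 114 + 77 * 1.0
= 191.0 ms


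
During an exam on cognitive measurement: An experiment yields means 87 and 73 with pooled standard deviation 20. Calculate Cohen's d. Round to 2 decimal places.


Cohen's d = (M1 - M2) / S_pooled
= (87 - 73) / 20
= 14 / 20
= 0.70


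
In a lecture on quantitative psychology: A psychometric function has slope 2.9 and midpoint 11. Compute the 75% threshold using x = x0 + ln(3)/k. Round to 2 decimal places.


At P = 0.75: 0.75 = 1/(1 + e^(-k*(x-x0)))
Solving: e^(-k*(x-x0)) = 1/3
x = x0 + ln(3)/k
ln(3) = 1.0986
x = 11 + 1.0986/2.9
= 11 + 0.3788
= 11.38


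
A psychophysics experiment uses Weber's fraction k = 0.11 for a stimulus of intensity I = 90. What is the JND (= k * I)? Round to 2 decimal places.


JND = k * I
JND = 0.11 * 90
= 9.90


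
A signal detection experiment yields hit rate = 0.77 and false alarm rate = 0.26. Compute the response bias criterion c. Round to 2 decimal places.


c = -0.5 * (z(HR) + z(FAR))
z(0.77) = 0.7388
z(0.26) = -0.6433
c = -0.5 * (0.7388 + -0.6433)
= -0.5 * 0.0955
= -0.05


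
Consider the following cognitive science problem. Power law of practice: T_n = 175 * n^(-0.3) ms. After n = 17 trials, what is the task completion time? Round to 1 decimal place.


T_n = 175 * 17^(-0.3)
17^(-0.3) = 0.42743
T_n = 175 * 0.42743
= 74.8 ms


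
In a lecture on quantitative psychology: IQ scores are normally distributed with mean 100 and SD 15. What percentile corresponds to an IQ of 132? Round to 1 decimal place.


z = (IQ - mean) / SD
z = (132 - 100) / 15 = 2.1333
Percentile = Phi(2.1333) * 100
Phi(2.1333) = 0.98355
= 98.4


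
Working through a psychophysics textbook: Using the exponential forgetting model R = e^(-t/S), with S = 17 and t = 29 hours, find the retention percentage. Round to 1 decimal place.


R = e^(-t/S)
-t/S = -29/17 = -1.705882
R = e^(-1.705882) = 0.181612
Percentage = 0.181612 * 100
= 18.2


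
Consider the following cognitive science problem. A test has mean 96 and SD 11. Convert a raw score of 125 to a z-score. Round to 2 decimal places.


z = (X - mu) / sigma
= (125 - 96) / 11
= 29 / 11
= 2.64


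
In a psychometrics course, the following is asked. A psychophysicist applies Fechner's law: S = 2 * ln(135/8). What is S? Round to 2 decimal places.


S = 2 * ln(135/8)
I/I0 = 16.875
ln(16.875) = 2.8258
S = 2 * 2.8258
= 5.65


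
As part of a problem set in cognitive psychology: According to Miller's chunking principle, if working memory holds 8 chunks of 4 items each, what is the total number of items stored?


Total items = chunks * items_per_chunk
= 8 * 4
= 32


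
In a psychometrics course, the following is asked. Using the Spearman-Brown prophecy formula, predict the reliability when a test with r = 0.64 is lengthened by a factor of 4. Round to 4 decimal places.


r_new = n*r / (1 + (n-1)*r)
Numerator = 4 * 0.64 = 2.56
Denominator = 1 + 3 * 0.64 = 2.92
r_new = 2.56 / 2.92
= 0.8767


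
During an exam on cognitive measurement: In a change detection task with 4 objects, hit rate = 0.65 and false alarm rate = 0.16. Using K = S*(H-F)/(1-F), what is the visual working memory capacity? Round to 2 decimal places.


K = S * (H - F) / (1 - F)
H - F = 0.49
1 - F = 0.84
K = 4 * 0.49 / 0.84
= 2.33


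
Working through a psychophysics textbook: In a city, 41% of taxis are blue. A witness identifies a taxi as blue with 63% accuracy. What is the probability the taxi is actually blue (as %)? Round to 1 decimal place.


P(blue | says blue) = P(says blue | blue)*P(blue) / [P(says blue | blue)*P(blue) + P(says blue | not blue)*P(not blue)]
Numerator = 0.63 * 0.41 = 0.2583
False identification = 0.37 * 0.59 = 0.2183
P = 0.2583 / (0.2583 + 0.2183)
= 0.2583 / 0.4766
As percentage = 54.2


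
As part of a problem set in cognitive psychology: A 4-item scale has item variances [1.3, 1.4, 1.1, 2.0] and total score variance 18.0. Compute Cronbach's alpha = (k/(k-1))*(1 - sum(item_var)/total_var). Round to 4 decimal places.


alpha = (k/(k-1)) * (1 - sum(s_i^2)/s_total^2)
sum(item variances) = 5.8
k/(k-1) = 4/3 = 1.333333
1 - 5.8/18.0 = 1 - 0.322222 = 0.677778
alpha = 1.333333 * 0.677778
= 0.9037


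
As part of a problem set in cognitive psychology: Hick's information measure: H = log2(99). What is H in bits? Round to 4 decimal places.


H = log2(n)
H = log2(99)
= 6.6294


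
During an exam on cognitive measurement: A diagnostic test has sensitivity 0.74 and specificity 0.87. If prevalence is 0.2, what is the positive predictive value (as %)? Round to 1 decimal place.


PPV = (sens * prev) / (sens * prev + (1-spec) * (1-prev))
Numerator = 0.74 * 0.2 = 0.148
P(positive and no disease) = (1 - spec) * (1 - prev) = (1 - 0.87) * (1 - 0.2) = 0.104
Denominator = 0.148 + 0.104 = 0.252
PPV = 0.148 / 0.252 = 0.587302
As percentage = 58.7


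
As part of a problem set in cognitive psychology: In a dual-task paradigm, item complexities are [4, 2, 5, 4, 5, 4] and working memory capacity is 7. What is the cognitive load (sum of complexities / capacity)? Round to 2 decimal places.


Total complexity = 4 + 2 + 5 + 4 + 5 + 4 = 24
Load = total / capacity = 24 / 7
= 3.43


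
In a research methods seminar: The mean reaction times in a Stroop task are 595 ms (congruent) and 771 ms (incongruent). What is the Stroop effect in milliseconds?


Stroop effect = RT(incongruent) - RT(congruent)
= 771 - 595
= 176 ms


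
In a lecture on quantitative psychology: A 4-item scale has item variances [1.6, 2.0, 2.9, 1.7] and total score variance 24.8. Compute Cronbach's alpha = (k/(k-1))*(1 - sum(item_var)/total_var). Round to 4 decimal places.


alpha = (k/(k-1)) * (1 - sum(s_i^2)/s_total^2)
sum(item variances) = 8.2
k/(k-1) = 4/3 = 1.333333
1 - 8.2/24.8 = 1 - 0.330645 = 0.669355
alpha = 1.333333 * 0.669355
= 0.8925


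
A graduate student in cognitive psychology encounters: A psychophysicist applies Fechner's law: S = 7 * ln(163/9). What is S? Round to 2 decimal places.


S = 7 * ln(163/9)
I/I0 = 18.111111
ln(18.111111) = 2.8965
S = 7 * 2.8965
= 20.28


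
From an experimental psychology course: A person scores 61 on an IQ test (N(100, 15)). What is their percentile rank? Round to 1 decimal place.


z = (IQ - mean) / SD
z = (61 - 100) / 15 = -2.6
Percentile = Phi(-2.6) * 100
Phi(-2.6) = 0.004661
= 0.5


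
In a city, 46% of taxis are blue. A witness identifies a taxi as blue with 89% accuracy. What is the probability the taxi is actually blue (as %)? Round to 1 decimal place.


P(blue | says blue) = P(says blue | blue)*P(blue) / [P(says blue | blue)*P(blue) + P(says blue | not blue)*P(not blue)]
Numerator = 0.89 * 0.46 = 0.4094
False identification = 0.11 * 0.54 = 0.0594
P = 0.4094 / (0.4094 + 0.0594)
= 0.4094 / 0.4688
As percentage = 87.3


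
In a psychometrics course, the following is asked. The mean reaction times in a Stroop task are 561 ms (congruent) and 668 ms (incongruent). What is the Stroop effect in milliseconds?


Stroop effect = RT(incongruent) - RT(congruent)
= 668 - 561
= 107 ms


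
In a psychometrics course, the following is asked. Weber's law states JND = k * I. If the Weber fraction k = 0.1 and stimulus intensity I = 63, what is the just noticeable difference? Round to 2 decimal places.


JND = k * I
JND = 0.1 * 63
= 6.30


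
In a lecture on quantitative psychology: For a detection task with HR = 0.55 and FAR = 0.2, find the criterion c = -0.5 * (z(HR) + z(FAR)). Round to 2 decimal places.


c = -0.5 * (z(HR) + z(FAR))
z(0.55) = 0.1257
z(0.2) = -0.8416
c = -0.5 * (0.1257 + -0.8416)
= -0.5 * -0.7159
= 0.36


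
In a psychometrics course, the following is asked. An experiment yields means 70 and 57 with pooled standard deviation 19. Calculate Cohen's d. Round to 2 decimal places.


Cohen's d = (M1 - M2) / S_pooled
= (70 - 57) / 19
= 13 / 19
= 0.68


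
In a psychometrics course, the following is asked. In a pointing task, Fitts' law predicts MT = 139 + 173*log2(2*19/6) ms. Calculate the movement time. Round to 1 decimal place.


MT = 139 + 173 * log2(2*19/6)
2D/W = 6.333333
log2(6.333333) = 2.663
MT = 139 + 173 * 2.663
= 599.7 ms


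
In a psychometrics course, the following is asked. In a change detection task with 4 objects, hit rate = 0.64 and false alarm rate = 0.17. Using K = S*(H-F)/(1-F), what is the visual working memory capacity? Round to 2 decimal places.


K = S * (H - F) / (1 - F)
H - F = 0.47
1 - F = 0.83
K = 4 * 0.47 / 0.83
= 2.27


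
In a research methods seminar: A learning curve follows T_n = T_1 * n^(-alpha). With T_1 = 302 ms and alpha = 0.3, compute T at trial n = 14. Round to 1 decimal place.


T_n = 302 * 14^(-0.3)
14^(-0.3) = 0.453066
T_n = 302 * 0.453066
= 136.8 ms


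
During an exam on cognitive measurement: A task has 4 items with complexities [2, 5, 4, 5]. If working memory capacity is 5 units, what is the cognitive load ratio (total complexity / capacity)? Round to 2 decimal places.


Total complexity = 2 + 5 + 4 + 5 = 16
Load = total / capacity = 16 / 5
= 3.20


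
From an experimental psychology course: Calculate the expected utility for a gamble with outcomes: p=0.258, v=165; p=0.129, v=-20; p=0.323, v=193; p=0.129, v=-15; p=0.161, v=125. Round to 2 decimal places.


EU = sum(p_i * v_i)
0.258 * 165 = 42.57
0.129 * -20 = -2.58
0.323 * 193 = 62.339
0.129 * -15 = -1.935
0.161 * 125 = 20.125
EU = 42.57 + -2.58 + 62.339 + -1.935 + 20.125
= 120.52


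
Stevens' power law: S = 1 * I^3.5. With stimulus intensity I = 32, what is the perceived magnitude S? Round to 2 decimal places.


S = 1 * 32^3.5
32^3.5 = 185363.8
S = 1 * 185363.8
= 185363.80


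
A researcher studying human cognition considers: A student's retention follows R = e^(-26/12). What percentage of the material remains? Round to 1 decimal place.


R = e^(-t/S)
-t/S = -26/12 = -2.166667
R = e^(-2.166667) = 0.114559
Percentage = 0.114559 * 100
= 11.5


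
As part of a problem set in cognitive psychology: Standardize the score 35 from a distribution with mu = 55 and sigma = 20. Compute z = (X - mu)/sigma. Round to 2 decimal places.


z = (X - mu) / sigma
= (35 - 55) / 20
= -20 / 20
= -1.00


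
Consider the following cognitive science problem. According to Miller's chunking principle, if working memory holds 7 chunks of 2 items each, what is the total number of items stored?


Total items = chunks * items_per_chunk
= 7 * 2
= 14


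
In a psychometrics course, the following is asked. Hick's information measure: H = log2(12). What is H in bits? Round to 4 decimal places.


H = log2(n)
H = log2(12)
= 3.5850


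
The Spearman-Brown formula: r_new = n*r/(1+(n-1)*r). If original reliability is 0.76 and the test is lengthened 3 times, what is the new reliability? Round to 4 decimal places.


r_new = n*r / (1 + (n-1)*r)
Numerator = 3 * 0.76 = 2.28
Denominator = 1 + 2 * 0.76 = 2.52
r_new = 2.28 / 2.52
= 0.9048


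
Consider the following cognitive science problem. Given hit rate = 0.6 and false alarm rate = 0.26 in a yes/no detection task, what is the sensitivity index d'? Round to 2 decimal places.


d' = z(HR) - z(FAR)
z(0.6) = 0.2533
z(0.26) = -0.6433
d' = 0.2533 - -0.6433
= 0.90


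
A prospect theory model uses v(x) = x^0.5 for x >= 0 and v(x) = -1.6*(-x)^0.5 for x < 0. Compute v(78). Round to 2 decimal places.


Since x = 78 >= 0, use v(x) = x^0.5
78^0.5 = 8.8318
v(78) = 8.83


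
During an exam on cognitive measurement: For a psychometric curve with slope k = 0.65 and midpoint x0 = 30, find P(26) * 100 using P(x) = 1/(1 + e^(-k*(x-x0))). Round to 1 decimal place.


P(x) = 1/(1 + e^(-0.65*(26 - 30)))
Exponent = -0.65 * -4 = 2.6
e^(2.6) = 13.463738
P = 1/(1 + 13.463738) = 0.069138
Percentage = 6.9


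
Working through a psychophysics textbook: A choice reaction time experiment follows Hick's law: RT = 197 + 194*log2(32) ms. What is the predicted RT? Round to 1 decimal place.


RT = 197 + 194 * log2(32)
log2(32) = 5.0
RT = 197 + 194 * 5.0
= 197 + 970.0
= 1167.0 ms


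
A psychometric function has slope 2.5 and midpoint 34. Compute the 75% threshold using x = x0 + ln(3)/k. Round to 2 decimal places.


At P = 0.75: 0.75 = 1/(1 + e^(-k*(x-x0)))
Solving: e^(-k*(x-x0)) = 1/3
x = x0 + ln(3)/k
ln(3) = 1.0986
x = 34 + 1.0986/2.5
= 34 + 0.4394
= 34.44


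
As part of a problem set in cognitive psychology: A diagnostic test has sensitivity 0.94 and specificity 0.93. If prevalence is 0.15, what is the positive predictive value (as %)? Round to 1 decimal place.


PPV = (sens * prev) / (sens * prev + (1-spec) * (1-prev))
Numerator = 0.94 * 0.15 = 0.141
P(positive and no disease) = (1 - spec) * (1 - prev) = (1 - 0.93) * (1 - 0.15) = 0.0595
Denominator = 0.141 + 0.0595 = 0.2005
PPV = 0.141 / 0.2005 = 0.703242
As percentage = 70.3


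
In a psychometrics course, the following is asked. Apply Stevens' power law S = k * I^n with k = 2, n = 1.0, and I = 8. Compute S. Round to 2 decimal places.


S = 2 * 8^1.0
8^1.0 = 8.0
S = 2 * 8.0
= 16.00


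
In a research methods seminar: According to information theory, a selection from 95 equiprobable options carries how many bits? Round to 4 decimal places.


H = log2(n)
H = log2(95)
= 6.5699


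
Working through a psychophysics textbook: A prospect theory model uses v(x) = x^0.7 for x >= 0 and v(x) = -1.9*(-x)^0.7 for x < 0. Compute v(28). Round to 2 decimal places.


Since x = 28 >= 0, use v(x) = x^0.7
28^0.7 = 10.3041
v(28) = 10.30


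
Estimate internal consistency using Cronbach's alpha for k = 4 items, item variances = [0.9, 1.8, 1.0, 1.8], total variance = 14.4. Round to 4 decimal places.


alpha = (k/(k-1)) * (1 - sum(s_i^2)/s_total^2)
sum(item variances) = 5.5
k/(k-1) = 4/3 = 1.333333
1 - 5.5/14.4 = 1 - 0.381944 = 0.618056
alpha = 1.333333 * 0.618056
= 0.8241


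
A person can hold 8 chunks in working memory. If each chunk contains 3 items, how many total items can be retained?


Total items = chunks * items_per_chunk
= 8 * 3
= 24


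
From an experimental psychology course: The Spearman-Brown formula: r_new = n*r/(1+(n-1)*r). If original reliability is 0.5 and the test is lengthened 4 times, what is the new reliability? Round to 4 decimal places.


r_new = n*r / (1 + (n-1)*r)
Numerator = 4 * 0.5 = 2.0
Denominator = 1 + 3 * 0.5 = 2.5
r_new = 2.0 / 2.5
= 0.8000


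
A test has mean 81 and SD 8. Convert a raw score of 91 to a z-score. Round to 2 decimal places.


z = (X - mu) / sigma
= (91 - 81) / 8
= 10 / 8
= 1.25


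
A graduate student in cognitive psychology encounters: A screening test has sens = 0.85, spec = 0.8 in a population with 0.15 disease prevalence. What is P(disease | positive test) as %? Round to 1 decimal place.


PPV = (sens * prev) / (sens * prev + (1-spec) * (1-prev))
Numerator = 0.85 * 0.15 = 0.1275
P(positive and no disease) = (1 - spec) * (1 - prev) = (1 - 0.8) * (1 - 0.15) = 0.17
Denominator = 0.1275 + 0.17 = 0.2975
PPV = 0.1275 / 0.2975 = 0.428571
As percentage = 42.9


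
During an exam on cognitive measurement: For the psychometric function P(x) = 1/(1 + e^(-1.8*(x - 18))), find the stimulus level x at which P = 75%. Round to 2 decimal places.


At P = 0.75: 0.75 = 1/(1 + e^(-k*(x-x0)))
Solving: e^(-k*(x-x0)) = 1/3
x = x0 + ln(3)/k
ln(3) = 1.0986
x = 18 + 1.0986/1.8
= 18 + 0.6103
= 18.61


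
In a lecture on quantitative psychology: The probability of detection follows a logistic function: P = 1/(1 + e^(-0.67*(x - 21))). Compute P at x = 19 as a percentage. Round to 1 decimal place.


P(x) = 1/(1 + e^(-0.67*(19 - 21)))
Exponent = -0.67 * -2 = 1.34
e^(1.34) = 3.819044
P = 1/(1 + 3.819044) = 0.20751
Percentage = 20.8


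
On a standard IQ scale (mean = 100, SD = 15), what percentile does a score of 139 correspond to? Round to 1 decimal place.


z = (IQ - mean) / SD
z = (139 - 100) / 15 = 2.6
Percentile = Phi(2.6) * 100
Phi(2.6) = 0.995339
= 99.5


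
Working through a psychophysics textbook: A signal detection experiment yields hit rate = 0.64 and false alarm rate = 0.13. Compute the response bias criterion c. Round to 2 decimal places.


c = -0.5 * (z(HR) + z(FAR))
z(0.64) = 0.3585
z(0.13) = -1.1264
c = -0.5 * (0.3585 + -1.1264)
= -0.5 * -0.7679
= 0.38
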